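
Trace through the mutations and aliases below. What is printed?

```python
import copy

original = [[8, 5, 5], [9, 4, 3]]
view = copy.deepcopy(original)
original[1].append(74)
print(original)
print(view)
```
[[8, 5, 5], [9, 4, 3, 74]]
[[8, 5, 5], [9, 4, 3]]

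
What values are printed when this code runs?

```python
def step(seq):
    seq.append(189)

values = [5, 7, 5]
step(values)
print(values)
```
[5, 7, 5, 189]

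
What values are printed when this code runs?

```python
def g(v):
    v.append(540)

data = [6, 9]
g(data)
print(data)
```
[6, 9, 540]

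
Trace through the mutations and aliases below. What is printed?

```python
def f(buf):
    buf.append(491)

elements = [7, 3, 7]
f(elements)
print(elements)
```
[7, 3, 7, 491]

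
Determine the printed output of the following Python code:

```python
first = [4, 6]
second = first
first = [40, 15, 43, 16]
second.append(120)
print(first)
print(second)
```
[40, 15, 43, 16]
[4, 6, 120]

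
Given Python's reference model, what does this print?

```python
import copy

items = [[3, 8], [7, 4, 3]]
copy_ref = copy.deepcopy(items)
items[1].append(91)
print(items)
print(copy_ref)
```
[[3, 8], [7, 4, 3, 91]]
[[3, 8], [7, 4, 3]]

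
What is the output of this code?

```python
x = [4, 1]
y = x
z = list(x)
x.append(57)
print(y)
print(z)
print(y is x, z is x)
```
[4, 1, 57]
[4, 1]
True False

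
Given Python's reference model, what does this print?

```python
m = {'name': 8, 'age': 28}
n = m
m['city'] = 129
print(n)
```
{'name': 8, 'age': 28, 'city': 129}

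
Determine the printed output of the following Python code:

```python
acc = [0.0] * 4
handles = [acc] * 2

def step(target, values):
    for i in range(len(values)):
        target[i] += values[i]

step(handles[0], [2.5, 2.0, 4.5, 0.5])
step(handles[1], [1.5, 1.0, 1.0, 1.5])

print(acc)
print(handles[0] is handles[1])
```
[4.0, 3.0, 5.5, 2.0]
True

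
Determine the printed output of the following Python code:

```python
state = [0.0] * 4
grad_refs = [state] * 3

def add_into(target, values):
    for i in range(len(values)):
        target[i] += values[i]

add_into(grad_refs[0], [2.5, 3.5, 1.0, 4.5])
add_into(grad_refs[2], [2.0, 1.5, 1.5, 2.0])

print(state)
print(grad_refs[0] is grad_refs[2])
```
[4.5, 5.0, 2.5, 6.5]
True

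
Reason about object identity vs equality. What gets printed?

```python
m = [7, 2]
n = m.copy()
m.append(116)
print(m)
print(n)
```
[7, 2, 116]
[7, 2]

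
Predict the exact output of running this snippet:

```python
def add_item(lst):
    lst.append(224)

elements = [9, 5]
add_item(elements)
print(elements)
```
[9, 5, 224]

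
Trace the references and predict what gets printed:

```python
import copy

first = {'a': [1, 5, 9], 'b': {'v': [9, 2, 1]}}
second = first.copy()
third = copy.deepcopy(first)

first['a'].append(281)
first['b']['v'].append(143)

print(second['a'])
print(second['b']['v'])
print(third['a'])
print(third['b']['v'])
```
[1, 5, 9, 281]
[9, 2, 1, 143]
[1, 5, 9]
[9, 2, 1]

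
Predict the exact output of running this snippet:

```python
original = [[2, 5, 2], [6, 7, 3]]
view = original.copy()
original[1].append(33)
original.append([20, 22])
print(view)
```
[[2, 5, 2], [6, 7, 3, 33]]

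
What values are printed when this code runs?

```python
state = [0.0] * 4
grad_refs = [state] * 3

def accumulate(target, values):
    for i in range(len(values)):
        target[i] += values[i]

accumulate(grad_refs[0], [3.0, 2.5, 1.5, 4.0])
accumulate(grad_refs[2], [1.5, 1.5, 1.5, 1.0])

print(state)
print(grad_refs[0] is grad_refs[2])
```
[4.5, 4.0, 3.0, 5.0]
True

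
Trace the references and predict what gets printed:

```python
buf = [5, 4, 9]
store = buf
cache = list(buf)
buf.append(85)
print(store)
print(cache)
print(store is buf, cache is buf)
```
[5, 4, 9, 85]
[5, 4, 9]
True False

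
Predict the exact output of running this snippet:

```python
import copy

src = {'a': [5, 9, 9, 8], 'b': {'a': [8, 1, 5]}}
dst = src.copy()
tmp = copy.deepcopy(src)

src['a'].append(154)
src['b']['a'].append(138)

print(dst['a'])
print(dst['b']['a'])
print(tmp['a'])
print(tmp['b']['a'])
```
[5, 9, 9, 8, 154]
[8, 1, 5, 138]
[5, 9, 9, 8]
[8, 1, 5]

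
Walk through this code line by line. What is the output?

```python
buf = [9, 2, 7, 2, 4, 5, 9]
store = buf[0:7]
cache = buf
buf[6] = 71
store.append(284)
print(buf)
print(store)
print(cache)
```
[9, 2, 7, 2, 4, 5, 71]
[9, 2, 7, 2, 4, 5, 9, 284]
[9, 2, 7, 2, 4, 5, 71]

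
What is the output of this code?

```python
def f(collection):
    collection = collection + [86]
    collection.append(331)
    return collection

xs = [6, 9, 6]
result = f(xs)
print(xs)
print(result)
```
[6, 9, 6]
[6, 9, 6, 86, 331]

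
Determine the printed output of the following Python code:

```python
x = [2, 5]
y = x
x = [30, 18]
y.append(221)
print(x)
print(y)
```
[30, 18]
[2, 5, 221]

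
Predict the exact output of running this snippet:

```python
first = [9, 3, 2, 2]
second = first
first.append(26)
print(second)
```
[9, 3, 2, 2, 26]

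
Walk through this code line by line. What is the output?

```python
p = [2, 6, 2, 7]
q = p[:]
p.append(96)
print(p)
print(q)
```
[2, 6, 2, 7, 96]
[2, 6, 2, 7]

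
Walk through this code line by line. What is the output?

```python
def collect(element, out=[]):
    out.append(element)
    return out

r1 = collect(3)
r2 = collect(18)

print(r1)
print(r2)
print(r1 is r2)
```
[3, 18]
[3, 18]
True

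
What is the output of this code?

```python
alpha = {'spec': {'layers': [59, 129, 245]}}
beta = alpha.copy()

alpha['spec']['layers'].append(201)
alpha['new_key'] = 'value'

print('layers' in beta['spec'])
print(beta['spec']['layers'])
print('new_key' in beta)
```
True
[59, 129, 245, 201]
False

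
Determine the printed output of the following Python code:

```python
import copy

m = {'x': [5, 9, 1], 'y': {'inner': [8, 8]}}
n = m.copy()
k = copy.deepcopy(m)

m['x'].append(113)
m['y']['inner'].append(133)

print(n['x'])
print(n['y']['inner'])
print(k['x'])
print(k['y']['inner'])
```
[5, 9, 1, 113]
[8, 8, 133]
[5, 9, 1]
[8, 8]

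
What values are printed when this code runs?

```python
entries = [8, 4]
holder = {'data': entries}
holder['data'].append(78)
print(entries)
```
[8, 4, 78]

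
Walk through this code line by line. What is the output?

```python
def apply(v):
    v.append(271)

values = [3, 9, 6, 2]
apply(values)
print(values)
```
[3, 9, 6, 2, 271]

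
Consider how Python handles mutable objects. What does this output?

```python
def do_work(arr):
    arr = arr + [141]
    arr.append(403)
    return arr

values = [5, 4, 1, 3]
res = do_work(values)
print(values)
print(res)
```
[5, 4, 1, 3]
[5, 4, 1, 3, 141, 403]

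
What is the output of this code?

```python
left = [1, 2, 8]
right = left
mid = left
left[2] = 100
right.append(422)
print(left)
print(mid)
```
[1, 2, 100, 422]
[1, 2, 100, 422]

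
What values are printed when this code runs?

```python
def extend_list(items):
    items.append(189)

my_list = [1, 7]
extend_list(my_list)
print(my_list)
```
[1, 7, 189]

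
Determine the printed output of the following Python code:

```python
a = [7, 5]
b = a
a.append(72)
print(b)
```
[7, 5, 72]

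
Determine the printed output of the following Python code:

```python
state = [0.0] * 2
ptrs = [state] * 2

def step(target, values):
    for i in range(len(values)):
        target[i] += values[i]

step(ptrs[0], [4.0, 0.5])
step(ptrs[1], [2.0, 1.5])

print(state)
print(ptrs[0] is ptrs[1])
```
[6.0, 2.0]
True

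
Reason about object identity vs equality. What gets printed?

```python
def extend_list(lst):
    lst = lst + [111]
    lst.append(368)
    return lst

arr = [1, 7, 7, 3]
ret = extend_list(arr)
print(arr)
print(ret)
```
[1, 7, 7, 3]
[1, 7, 7, 3, 111, 368]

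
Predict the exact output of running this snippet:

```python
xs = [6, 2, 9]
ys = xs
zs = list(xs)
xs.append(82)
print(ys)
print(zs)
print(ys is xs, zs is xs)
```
[6, 2, 9, 82]
[6, 2, 9]
True False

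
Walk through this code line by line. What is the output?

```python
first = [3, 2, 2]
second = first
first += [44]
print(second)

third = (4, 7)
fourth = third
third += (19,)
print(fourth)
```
[3, 2, 2, 44]
(4, 7)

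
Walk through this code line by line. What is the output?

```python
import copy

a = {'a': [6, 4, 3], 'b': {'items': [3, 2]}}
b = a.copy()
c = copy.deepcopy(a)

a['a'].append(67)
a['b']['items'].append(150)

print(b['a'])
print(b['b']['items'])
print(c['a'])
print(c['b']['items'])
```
[6, 4, 3, 67]
[3, 2, 150]
[6, 4, 3]
[3, 2]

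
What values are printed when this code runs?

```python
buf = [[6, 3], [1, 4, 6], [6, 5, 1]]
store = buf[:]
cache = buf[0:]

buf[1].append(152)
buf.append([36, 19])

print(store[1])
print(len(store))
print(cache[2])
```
[1, 4, 6, 152]
3
[6, 5, 1]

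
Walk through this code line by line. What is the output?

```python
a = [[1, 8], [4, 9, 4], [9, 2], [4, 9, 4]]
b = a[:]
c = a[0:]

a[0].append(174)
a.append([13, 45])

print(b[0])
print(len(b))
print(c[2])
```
[1, 8, 174]
4
[9, 2]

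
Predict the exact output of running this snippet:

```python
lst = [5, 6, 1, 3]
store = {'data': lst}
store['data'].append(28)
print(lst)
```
[5, 6, 1, 3, 28]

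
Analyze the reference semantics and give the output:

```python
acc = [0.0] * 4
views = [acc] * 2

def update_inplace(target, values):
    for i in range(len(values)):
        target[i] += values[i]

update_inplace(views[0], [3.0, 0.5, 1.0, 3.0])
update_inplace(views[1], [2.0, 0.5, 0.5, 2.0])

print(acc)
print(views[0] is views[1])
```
[5.0, 1.0, 1.5, 5.0]
True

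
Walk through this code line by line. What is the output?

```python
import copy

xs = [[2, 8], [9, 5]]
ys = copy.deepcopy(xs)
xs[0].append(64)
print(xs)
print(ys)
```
[[2, 8, 64], [9, 5]]
[[2, 8], [9, 5]]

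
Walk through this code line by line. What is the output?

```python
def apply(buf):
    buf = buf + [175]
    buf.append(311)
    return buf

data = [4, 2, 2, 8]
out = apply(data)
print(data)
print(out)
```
[4, 2, 2, 8]
[4, 2, 2, 8, 175, 311]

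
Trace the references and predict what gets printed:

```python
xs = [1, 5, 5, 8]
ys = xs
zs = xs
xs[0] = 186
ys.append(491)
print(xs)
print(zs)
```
[186, 5, 5, 8, 491]
[186, 5, 5, 8, 491]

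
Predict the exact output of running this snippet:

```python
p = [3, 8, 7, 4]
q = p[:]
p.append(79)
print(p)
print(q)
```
[3, 8, 7, 4, 79]
[3, 8, 7, 4]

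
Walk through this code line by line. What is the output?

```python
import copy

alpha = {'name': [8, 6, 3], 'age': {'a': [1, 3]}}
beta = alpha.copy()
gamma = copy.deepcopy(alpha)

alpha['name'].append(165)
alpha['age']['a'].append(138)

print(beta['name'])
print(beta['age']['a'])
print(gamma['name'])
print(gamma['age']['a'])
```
[8, 6, 3, 165]
[1, 3, 138]
[8, 6, 3]
[1, 3]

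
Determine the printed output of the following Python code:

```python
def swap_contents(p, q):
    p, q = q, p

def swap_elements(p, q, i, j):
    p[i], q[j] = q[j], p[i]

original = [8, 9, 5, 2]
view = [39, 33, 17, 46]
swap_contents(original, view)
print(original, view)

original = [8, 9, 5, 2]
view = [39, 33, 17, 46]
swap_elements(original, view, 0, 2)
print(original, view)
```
[8, 9, 5, 2] [39, 33, 17, 46]
[17, 9, 5, 2] [39, 33, 8, 46]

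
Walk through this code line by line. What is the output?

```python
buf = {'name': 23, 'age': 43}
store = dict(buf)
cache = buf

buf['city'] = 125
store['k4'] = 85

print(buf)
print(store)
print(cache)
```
{'name': 23, 'age': 43, 'city': 125}
{'name': 23, 'age': 43, 'k4': 85}
{'name': 23, 'age': 43, 'city': 125}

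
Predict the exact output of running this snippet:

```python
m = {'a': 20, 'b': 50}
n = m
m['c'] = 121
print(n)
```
{'a': 20, 'b': 50, 'c': 121}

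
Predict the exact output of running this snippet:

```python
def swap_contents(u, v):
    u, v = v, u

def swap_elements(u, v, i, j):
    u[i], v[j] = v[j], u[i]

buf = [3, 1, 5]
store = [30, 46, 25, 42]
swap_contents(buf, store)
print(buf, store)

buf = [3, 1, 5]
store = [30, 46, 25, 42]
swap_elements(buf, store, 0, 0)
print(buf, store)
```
[3, 1, 5] [30, 46, 25, 42]
[30, 1, 5] [3, 46, 25, 42]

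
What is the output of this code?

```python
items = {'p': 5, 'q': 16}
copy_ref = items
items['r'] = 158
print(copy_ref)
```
{'p': 5, 'q': 16, 'r': 158}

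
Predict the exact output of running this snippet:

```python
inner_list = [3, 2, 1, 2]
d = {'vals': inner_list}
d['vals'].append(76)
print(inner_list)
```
[3, 2, 1, 2, 76]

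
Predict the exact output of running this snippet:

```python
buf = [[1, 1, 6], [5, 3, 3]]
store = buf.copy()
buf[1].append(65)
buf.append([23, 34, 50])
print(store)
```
[[1, 1, 6], [5, 3, 3, 65]]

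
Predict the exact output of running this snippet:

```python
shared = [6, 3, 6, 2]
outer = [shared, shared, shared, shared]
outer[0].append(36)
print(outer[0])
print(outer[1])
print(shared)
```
[6, 3, 6, 2, 36]
[6, 3, 6, 2, 36]
[6, 3, 6, 2, 36]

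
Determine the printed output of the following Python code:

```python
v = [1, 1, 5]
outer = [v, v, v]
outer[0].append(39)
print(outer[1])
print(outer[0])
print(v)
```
[1, 1, 5, 39]
[1, 1, 5, 39]
[1, 1, 5, 39]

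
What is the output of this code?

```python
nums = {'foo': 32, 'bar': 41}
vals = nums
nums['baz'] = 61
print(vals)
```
{'foo': 32, 'bar': 41, 'baz': 61}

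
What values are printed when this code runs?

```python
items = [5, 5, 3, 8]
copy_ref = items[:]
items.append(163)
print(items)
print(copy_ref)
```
[5, 5, 3, 8, 163]
[5, 5, 3, 8]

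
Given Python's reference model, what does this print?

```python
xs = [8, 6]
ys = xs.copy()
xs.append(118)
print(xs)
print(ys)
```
[8, 6, 118]
[8, 6]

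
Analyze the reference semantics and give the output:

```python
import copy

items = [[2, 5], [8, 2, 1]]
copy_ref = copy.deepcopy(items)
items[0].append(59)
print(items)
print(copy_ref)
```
[[2, 5, 59], [8, 2, 1]]
[[2, 5], [8, 2, 1]]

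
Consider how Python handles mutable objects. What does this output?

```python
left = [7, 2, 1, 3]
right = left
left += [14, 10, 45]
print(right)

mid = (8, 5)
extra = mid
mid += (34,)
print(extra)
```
[7, 2, 1, 3, 14, 10, 45]
(8, 5)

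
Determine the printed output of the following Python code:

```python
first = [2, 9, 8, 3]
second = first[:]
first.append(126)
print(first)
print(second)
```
[2, 9, 8, 3, 126]
[2, 9, 8, 3]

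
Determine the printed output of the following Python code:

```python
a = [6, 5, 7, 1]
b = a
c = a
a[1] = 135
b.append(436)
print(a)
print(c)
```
[6, 135, 7, 1, 436]
[6, 135, 7, 1, 436]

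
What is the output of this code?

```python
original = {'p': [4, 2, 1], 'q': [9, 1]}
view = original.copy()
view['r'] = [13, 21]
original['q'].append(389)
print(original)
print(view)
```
{'p': [4, 2, 1], 'q': [9, 1, 389]}
{'p': [4, 2, 1], 'q': [9, 1, 389], 'r': [13, 21]}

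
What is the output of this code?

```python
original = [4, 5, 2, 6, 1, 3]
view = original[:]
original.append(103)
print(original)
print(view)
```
[4, 5, 2, 6, 1, 3, 103]
[4, 5, 2, 6, 1, 3]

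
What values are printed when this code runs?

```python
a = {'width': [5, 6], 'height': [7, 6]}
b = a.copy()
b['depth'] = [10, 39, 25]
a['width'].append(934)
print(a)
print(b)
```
{'width': [5, 6, 934], 'height': [7, 6]}
{'width': [5, 6, 934], 'height': [7, 6], 'depth': [10, 39, 25]}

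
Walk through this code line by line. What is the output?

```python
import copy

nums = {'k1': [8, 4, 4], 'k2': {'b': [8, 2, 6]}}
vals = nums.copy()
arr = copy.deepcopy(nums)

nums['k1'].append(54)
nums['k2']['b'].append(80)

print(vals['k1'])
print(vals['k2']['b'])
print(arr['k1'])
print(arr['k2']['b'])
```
[8, 4, 4, 54]
[8, 2, 6, 80]
[8, 4, 4]
[8, 2, 6]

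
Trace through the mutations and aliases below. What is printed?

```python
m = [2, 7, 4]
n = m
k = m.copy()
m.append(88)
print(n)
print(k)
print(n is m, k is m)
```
[2, 7, 4, 88]
[2, 7, 4]
True False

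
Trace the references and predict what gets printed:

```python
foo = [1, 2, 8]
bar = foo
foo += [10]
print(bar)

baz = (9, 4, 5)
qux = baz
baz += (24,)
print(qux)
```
[1, 2, 8, 10]
(9, 4, 5)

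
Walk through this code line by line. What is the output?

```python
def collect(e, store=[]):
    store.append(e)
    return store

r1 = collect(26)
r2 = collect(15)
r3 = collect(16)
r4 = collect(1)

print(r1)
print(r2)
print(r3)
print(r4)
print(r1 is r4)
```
[26, 15, 16, 1]
[26, 15, 16, 1]
[26, 15, 16, 1]
[26, 15, 16, 1]
True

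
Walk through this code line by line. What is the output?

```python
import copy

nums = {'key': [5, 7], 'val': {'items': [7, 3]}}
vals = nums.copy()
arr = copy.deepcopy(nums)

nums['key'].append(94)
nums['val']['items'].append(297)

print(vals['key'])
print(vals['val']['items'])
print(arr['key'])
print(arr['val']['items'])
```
[5, 7, 94]
[7, 3, 297]
[5, 7]
[7, 3]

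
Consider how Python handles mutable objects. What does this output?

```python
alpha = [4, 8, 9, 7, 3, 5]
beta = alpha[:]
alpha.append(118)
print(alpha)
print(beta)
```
[4, 8, 9, 7, 3, 5, 118]
[4, 8, 9, 7, 3, 5]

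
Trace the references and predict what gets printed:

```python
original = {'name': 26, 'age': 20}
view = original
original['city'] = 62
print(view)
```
{'name': 26, 'age': 20, 'city': 62}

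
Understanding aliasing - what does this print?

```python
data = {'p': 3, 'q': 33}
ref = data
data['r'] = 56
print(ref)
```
{'p': 3, 'q': 33, 'r': 56}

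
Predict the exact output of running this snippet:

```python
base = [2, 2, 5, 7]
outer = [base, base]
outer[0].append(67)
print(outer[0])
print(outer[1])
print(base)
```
[2, 2, 5, 7, 67]
[2, 2, 5, 7, 67]
[2, 2, 5, 7, 67]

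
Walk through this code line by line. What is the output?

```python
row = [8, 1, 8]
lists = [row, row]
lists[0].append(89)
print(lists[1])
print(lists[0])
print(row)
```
[8, 1, 8, 89]
[8, 1, 8, 89]
[8, 1, 8, 89]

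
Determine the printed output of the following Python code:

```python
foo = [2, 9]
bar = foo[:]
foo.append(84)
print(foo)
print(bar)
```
[2, 9, 84]
[2, 9]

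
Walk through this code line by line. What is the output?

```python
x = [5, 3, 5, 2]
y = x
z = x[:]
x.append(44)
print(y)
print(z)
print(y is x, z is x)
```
[5, 3, 5, 2, 44]
[5, 3, 5, 2]
True False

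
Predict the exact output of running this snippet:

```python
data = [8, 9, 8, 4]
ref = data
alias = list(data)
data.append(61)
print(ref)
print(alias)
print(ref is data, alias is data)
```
[8, 9, 8, 4, 61]
[8, 9, 8, 4]
True False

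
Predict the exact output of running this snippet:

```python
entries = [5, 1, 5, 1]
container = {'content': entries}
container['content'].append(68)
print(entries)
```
[5, 1, 5, 1, 68]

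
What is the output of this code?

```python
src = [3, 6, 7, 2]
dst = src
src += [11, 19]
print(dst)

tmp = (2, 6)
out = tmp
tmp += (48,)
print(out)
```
[3, 6, 7, 2, 11, 19]
(2, 6)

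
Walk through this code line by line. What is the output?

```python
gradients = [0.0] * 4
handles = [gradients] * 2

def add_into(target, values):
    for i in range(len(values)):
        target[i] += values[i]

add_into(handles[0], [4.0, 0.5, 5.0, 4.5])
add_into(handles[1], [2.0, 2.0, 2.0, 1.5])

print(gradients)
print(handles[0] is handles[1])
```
[6.0, 2.5, 7.0, 6.0]
True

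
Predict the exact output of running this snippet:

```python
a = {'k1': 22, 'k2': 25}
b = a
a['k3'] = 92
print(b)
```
{'k1': 22, 'k2': 25, 'k3': 92}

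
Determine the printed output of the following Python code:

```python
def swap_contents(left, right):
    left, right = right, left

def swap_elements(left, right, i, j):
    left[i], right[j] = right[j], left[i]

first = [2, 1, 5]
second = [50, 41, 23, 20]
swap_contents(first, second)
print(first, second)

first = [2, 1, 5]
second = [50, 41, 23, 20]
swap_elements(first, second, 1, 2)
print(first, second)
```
[2, 1, 5] [50, 41, 23, 20]
[2, 23, 5] [50, 41, 1, 20]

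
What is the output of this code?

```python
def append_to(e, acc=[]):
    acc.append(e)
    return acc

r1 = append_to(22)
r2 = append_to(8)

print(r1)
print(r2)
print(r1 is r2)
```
[22, 8]
[22, 8]
True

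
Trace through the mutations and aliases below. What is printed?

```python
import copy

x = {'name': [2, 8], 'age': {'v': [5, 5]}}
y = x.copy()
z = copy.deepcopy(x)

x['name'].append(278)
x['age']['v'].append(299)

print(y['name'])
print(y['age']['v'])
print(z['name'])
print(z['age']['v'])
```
[2, 8, 278]
[5, 5, 299]
[2, 8]
[5, 5]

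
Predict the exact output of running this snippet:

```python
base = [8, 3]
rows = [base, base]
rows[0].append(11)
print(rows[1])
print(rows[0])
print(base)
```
[8, 3, 11]
[8, 3, 11]
[8, 3, 11]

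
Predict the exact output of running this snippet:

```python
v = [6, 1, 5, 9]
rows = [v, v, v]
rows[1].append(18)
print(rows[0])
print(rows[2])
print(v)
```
[6, 1, 5, 9, 18]
[6, 1, 5, 9, 18]
[6, 1, 5, 9, 18]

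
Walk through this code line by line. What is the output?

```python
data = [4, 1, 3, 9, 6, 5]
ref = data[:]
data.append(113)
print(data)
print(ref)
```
[4, 1, 3, 9, 6, 5, 113]
[4, 1, 3, 9, 6, 5]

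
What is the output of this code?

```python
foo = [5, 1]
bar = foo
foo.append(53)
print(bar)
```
[5, 1, 53]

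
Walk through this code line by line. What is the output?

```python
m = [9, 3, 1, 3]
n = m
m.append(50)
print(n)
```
[9, 3, 1, 3, 50]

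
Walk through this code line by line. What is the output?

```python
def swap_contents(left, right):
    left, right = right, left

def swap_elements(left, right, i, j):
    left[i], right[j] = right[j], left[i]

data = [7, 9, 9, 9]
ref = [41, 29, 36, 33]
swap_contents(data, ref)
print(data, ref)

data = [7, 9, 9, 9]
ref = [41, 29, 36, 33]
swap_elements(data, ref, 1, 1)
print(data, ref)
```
[7, 9, 9, 9] [41, 29, 36, 33]
[7, 29, 9, 9] [41, 9, 36, 33]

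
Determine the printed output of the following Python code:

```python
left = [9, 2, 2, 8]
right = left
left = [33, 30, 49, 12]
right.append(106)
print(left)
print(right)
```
[33, 30, 49, 12]
[9, 2, 2, 8, 106]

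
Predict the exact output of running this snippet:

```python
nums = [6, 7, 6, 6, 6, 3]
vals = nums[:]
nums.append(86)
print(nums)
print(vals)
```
[6, 7, 6, 6, 6, 3, 86]
[6, 7, 6, 6, 6, 3]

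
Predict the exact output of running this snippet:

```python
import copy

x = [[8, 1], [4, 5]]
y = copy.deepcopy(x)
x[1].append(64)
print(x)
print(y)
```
[[8, 1], [4, 5, 64]]
[[8, 1], [4, 5]]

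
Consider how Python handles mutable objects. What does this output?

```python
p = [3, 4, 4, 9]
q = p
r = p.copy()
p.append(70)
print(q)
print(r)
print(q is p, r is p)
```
[3, 4, 4, 9, 70]
[3, 4, 4, 9]
True False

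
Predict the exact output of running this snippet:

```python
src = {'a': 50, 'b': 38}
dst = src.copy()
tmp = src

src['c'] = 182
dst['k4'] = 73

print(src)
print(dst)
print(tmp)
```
{'a': 50, 'b': 38, 'c': 182}
{'a': 50, 'b': 38, 'k4': 73}
{'a': 50, 'b': 38, 'c': 182}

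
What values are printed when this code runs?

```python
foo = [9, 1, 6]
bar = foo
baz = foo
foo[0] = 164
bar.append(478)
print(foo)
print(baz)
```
[164, 1, 6, 478]
[164, 1, 6, 478]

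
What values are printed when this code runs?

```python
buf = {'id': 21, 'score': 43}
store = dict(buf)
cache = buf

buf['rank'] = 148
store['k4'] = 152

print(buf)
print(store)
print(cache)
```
{'id': 21, 'score': 43, 'rank': 148}
{'id': 21, 'score': 43, 'k4': 152}
{'id': 21, 'score': 43, 'rank': 148}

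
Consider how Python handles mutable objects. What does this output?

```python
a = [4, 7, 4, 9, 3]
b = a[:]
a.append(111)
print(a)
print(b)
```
[4, 7, 4, 9, 3, 111]
[4, 7, 4, 9, 3]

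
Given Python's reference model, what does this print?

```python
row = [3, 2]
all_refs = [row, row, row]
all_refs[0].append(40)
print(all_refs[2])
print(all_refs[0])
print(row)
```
[3, 2, 40]
[3, 2, 40]
[3, 2, 40]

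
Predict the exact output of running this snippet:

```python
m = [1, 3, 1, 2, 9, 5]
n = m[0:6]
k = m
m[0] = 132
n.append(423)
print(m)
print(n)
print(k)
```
[132, 3, 1, 2, 9, 5]
[1, 3, 1, 2, 9, 5, 423]
[132, 3, 1, 2, 9, 5]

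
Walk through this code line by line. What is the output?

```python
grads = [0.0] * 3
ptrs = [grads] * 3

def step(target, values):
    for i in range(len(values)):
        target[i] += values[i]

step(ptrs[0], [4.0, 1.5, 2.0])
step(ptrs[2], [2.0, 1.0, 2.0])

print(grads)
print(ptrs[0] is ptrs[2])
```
[6.0, 2.5, 4.0]
True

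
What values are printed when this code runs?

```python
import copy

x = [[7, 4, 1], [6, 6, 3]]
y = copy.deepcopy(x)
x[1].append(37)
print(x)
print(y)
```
[[7, 4, 1], [6, 6, 3, 37]]
[[7, 4, 1], [6, 6, 3]]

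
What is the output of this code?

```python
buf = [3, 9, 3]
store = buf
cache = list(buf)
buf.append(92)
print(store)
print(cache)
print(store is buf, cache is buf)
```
[3, 9, 3, 92]
[3, 9, 3]
True False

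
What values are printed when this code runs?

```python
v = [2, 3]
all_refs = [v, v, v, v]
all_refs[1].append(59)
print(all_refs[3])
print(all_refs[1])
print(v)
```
[2, 3, 59]
[2, 3, 59]
[2, 3, 59]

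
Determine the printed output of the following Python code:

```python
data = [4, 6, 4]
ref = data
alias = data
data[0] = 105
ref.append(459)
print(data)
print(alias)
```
[105, 6, 4, 459]
[105, 6, 4, 459]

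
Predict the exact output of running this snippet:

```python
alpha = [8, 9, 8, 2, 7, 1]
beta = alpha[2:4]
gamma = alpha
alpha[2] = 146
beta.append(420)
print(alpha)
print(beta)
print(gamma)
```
[8, 9, 146, 2, 7, 1]
[8, 2, 420]
[8, 9, 146, 2, 7, 1]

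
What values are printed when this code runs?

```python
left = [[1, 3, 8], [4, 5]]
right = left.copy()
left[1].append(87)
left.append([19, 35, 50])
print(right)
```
[[1, 3, 8], [4, 5, 87]]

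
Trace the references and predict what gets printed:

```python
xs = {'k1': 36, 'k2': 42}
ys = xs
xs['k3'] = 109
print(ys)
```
{'k1': 36, 'k2': 42, 'k3': 109}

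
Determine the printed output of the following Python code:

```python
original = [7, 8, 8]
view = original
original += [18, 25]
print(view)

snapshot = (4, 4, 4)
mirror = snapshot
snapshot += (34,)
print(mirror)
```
[7, 8, 8, 18, 25]
(4, 4, 4)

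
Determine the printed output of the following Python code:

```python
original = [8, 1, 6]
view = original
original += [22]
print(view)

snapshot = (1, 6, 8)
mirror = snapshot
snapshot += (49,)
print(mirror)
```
[8, 1, 6, 22]
(1, 6, 8)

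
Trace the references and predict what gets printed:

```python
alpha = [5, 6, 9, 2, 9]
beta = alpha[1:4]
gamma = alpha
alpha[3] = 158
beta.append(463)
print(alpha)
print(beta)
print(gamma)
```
[5, 6, 9, 158, 9]
[6, 9, 2, 463]
[5, 6, 9, 158, 9]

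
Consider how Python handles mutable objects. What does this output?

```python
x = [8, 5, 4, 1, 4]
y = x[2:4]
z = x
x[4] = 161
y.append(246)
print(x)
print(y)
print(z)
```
[8, 5, 4, 1, 161]
[4, 1, 246]
[8, 5, 4, 1, 161]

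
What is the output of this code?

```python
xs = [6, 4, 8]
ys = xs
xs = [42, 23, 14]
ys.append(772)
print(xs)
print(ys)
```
[42, 23, 14]
[6, 4, 8, 772]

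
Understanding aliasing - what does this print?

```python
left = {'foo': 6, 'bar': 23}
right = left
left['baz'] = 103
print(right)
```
{'foo': 6, 'bar': 23, 'baz': 103}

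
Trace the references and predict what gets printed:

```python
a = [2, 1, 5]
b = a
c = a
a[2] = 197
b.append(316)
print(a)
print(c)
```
[2, 1, 197, 316]
[2, 1, 197, 316]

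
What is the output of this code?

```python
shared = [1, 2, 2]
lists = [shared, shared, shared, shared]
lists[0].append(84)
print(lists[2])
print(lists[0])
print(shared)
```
[1, 2, 2, 84]
[1, 2, 2, 84]
[1, 2, 2, 84]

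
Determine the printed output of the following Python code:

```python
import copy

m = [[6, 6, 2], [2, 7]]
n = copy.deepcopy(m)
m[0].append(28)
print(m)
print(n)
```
[[6, 6, 2, 28], [2, 7]]
[[6, 6, 2], [2, 7]]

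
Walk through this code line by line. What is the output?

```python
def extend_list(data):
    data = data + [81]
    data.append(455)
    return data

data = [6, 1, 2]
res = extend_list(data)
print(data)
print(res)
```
[6, 1, 2]
[6, 1, 2, 81, 455]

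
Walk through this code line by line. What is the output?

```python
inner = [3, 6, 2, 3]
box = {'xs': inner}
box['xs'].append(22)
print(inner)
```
[3, 6, 2, 3, 22]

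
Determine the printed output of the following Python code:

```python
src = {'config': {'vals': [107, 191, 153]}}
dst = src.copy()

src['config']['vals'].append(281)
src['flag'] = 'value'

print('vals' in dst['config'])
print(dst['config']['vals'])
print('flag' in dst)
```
True
[107, 191, 153, 281]
False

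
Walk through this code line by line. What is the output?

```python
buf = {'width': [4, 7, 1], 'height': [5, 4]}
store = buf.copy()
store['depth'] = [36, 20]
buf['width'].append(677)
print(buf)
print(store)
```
{'width': [4, 7, 1, 677], 'height': [5, 4]}
{'width': [4, 7, 1, 677], 'height': [5, 4], 'depth': [36, 20]}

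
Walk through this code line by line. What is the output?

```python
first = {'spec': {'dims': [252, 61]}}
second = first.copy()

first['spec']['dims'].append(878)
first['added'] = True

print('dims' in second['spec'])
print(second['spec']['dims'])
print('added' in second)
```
True
[252, 61, 878]
False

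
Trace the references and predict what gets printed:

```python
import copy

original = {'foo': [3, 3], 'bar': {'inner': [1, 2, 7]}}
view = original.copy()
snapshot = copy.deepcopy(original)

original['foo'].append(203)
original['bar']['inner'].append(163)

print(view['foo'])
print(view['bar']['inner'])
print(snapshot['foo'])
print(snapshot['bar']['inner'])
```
[3, 3, 203]
[1, 2, 7, 163]
[3, 3]
[1, 2, 7]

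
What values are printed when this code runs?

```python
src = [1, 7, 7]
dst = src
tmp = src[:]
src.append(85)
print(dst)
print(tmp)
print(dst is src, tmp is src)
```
[1, 7, 7, 85]
[1, 7, 7]
True False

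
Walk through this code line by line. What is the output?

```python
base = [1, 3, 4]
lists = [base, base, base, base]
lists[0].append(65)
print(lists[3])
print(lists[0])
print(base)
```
[1, 3, 4, 65]
[1, 3, 4, 65]
[1, 3, 4, 65]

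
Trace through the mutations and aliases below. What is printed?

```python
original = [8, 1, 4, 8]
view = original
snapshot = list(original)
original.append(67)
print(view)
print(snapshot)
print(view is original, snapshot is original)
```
[8, 1, 4, 8, 67]
[8, 1, 4, 8]
True False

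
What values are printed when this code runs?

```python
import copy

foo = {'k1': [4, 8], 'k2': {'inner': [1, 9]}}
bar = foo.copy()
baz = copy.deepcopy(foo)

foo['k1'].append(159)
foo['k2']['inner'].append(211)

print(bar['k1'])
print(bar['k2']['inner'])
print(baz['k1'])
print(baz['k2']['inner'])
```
[4, 8, 159]
[1, 9, 211]
[4, 8]
[1, 9]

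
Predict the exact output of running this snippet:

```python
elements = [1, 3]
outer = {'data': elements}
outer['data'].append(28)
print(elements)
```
[1, 3, 28]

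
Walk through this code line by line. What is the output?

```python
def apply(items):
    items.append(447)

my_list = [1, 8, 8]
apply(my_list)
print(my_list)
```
[1, 8, 8, 447]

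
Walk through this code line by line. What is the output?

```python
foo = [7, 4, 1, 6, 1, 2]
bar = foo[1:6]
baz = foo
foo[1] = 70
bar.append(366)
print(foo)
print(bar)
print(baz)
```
[7, 70, 1, 6, 1, 2]
[4, 1, 6, 1, 2, 366]
[7, 70, 1, 6, 1, 2]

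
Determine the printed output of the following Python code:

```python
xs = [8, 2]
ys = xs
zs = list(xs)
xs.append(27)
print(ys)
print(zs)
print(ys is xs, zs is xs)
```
[8, 2, 27]
[8, 2]
True False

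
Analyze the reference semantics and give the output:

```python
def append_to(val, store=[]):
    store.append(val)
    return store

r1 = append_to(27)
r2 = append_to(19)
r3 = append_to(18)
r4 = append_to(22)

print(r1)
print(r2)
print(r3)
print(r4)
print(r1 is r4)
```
[27, 19, 18, 22]
[27, 19, 18, 22]
[27, 19, 18, 22]
[27, 19, 18, 22]
True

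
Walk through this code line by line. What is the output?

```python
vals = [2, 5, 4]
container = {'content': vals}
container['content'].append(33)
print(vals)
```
[2, 5, 4, 33]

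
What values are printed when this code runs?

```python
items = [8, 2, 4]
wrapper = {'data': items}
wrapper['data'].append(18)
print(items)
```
[8, 2, 4, 18]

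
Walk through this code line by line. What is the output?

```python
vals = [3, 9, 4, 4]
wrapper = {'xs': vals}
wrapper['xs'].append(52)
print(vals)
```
[3, 9, 4, 4, 52]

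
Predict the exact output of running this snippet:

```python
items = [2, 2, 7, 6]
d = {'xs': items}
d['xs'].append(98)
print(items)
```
[2, 2, 7, 6, 98]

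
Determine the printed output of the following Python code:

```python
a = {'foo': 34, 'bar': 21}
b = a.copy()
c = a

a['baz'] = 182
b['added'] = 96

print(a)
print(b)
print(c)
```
{'foo': 34, 'bar': 21, 'baz': 182}
{'foo': 34, 'bar': 21, 'added': 96}
{'foo': 34, 'bar': 21, 'baz': 182}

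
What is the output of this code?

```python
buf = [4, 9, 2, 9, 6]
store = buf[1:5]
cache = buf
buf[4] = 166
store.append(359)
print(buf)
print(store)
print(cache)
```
[4, 9, 2, 9, 166]
[9, 2, 9, 6, 359]
[4, 9, 2, 9, 166]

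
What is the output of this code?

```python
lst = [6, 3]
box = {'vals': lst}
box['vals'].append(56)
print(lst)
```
[6, 3, 56]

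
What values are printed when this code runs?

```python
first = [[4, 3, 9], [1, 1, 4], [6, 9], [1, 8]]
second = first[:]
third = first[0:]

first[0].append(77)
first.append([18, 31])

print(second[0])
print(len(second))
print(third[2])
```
[4, 3, 9, 77]
4
[6, 9]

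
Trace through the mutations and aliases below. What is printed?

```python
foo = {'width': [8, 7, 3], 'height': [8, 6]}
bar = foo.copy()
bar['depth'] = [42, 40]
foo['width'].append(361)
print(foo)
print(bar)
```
{'width': [8, 7, 3, 361], 'height': [8, 6]}
{'width': [8, 7, 3, 361], 'height': [8, 6], 'depth': [42, 40]}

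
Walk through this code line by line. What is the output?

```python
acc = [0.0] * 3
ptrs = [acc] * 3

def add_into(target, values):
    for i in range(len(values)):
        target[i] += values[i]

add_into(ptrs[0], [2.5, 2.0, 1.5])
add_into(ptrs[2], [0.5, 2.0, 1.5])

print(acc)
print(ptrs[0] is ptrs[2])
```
[3.0, 4.0, 3.0]
True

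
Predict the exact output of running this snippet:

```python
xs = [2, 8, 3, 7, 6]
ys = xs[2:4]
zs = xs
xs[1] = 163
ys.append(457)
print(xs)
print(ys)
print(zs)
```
[2, 163, 3, 7, 6]
[3, 7, 457]
[2, 163, 3, 7, 6]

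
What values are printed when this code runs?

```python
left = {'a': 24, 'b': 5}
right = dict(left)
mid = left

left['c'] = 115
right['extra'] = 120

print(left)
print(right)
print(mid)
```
{'a': 24, 'b': 5, 'c': 115}
{'a': 24, 'b': 5, 'extra': 120}
{'a': 24, 'b': 5, 'c': 115}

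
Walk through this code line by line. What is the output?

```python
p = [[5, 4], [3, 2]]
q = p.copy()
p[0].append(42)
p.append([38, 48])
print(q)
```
[[5, 4, 42], [3, 2]]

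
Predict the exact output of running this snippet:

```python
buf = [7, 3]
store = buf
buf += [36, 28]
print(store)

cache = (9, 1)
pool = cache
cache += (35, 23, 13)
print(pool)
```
[7, 3, 36, 28]
(9, 1)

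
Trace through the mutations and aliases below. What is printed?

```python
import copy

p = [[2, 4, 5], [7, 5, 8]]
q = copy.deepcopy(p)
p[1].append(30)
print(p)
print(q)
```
[[2, 4, 5], [7, 5, 8, 30]]
[[2, 4, 5], [7, 5, 8]]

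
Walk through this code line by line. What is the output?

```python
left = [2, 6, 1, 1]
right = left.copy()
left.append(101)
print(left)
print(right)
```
[2, 6, 1, 1, 101]
[2, 6, 1, 1]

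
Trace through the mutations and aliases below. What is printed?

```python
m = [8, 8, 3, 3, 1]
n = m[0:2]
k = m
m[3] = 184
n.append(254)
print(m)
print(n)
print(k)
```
[8, 8, 3, 184, 1]
[8, 8, 254]
[8, 8, 3, 184, 1]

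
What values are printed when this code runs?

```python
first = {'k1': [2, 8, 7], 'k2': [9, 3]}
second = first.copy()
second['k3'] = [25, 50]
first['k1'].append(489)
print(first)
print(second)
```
{'k1': [2, 8, 7, 489], 'k2': [9, 3]}
{'k1': [2, 8, 7, 489], 'k2': [9, 3], 'k3': [25, 50]}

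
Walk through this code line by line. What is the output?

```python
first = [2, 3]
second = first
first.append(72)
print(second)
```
[2, 3, 72]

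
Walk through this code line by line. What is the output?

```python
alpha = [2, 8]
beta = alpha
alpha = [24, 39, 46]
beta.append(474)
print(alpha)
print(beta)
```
[24, 39, 46]
[2, 8, 474]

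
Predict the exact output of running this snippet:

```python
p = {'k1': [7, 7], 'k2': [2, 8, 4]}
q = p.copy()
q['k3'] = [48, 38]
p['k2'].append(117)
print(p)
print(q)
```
{'k1': [7, 7], 'k2': [2, 8, 4, 117]}
{'k1': [7, 7], 'k2': [2, 8, 4, 117], 'k3': [48, 38]}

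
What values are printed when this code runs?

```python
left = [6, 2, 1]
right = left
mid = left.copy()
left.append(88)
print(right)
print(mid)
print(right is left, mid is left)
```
[6, 2, 1, 88]
[6, 2, 1]
True False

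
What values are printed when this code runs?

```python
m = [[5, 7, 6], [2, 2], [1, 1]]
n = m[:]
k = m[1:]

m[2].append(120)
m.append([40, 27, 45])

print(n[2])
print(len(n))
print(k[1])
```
[1, 1, 120]
3
[1, 1, 120]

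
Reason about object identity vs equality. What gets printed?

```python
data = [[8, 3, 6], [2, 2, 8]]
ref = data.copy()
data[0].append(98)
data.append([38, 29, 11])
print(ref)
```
[[8, 3, 6, 98], [2, 2, 8]]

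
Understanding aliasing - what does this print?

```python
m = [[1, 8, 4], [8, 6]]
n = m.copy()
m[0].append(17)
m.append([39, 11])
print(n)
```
[[1, 8, 4, 17], [8, 6]]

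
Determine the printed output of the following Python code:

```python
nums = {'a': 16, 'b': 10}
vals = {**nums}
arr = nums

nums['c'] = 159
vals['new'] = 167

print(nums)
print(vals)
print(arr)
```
{'a': 16, 'b': 10, 'c': 159}
{'a': 16, 'b': 10, 'new': 167}
{'a': 16, 'b': 10, 'c': 159}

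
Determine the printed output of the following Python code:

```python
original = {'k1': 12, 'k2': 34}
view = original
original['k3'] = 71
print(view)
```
{'k1': 12, 'k2': 34, 'k3': 71}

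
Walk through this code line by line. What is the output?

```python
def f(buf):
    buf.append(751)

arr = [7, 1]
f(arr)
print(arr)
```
[7, 1, 751]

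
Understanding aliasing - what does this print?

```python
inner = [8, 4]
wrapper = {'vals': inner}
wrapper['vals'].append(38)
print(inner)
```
[8, 4, 38]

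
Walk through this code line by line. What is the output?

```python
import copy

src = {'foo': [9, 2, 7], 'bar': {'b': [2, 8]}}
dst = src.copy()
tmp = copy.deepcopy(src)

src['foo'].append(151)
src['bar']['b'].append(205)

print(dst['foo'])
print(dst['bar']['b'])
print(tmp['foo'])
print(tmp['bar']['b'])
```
[9, 2, 7, 151]
[2, 8, 205]
[9, 2, 7]
[2, 8]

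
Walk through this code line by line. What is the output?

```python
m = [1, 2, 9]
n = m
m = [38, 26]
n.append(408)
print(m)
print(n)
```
[38, 26]
[1, 2, 9, 408]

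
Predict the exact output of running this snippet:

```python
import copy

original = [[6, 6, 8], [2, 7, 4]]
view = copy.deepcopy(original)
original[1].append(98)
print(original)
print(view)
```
[[6, 6, 8], [2, 7, 4, 98]]
[[6, 6, 8], [2, 7, 4]]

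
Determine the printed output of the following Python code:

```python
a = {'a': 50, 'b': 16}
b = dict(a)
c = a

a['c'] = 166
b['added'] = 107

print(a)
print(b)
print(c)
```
{'a': 50, 'b': 16, 'c': 166}
{'a': 50, 'b': 16, 'added': 107}
{'a': 50, 'b': 16, 'c': 166}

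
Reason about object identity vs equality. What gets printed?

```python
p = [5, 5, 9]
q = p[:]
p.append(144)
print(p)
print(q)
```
[5, 5, 9, 144]
[5, 5, 9]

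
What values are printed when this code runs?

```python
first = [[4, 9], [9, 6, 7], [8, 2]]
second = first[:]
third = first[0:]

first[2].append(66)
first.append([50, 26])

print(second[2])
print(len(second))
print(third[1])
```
[8, 2, 66]
3
[9, 6, 7]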